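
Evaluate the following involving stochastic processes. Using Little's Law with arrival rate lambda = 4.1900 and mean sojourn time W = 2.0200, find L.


Little's Law: L = lambda * W
= 4.1900 * 2.0200
= 8.4638

8.4638


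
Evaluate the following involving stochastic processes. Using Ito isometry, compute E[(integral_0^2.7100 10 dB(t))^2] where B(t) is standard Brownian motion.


By Ito isometry: E[(int f dB)^2] = int f^2 dt
= 10^2 * 2.7100
= 100 * 2.7100 = 271.0000

271.0000


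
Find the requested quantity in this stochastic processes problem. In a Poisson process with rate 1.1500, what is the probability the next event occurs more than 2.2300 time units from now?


P(X > t) = exp(-lambda * t)
= exp(-1.1500 * 2.2300)
= exp(-2.5645) = 0.0770

0.0770


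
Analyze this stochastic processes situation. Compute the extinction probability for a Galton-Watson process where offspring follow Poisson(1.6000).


Since mu = 1.6000 > 1, extinction prob q < 1.
Solve s = exp(mu*(s-1)) iteratively.
q = 0.3580

0.3580


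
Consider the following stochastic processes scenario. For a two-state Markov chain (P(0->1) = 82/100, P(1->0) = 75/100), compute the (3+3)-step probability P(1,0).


P^6 = P^3 * P^3
Computing via matrix multiplication of the transition matrix.
Entry (1,0) of P^6 = 0.4613

0.4613


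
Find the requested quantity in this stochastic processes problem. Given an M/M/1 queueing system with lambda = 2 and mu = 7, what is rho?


rho = lambda/mu
= 2/7
= 0.2857

0.2857


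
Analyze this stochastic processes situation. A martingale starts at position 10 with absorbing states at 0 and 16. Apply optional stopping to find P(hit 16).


By optional stopping theorem: E(M at tau) = M(0) = 10
P(hit 16)*16 + P(hit 0)*0 = 10
P(hit 16) = (10 - 0)/(16 - 0) = 5/8 = 0.6250

0.6250


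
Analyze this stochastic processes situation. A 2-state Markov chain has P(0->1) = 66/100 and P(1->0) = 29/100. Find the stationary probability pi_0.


Stationary distribution: pi_0 = p10/(p01+p10), pi_1 = p01/(p01+p10)
p01 = 0.6600, p10 = 0.2900
pi_0 = 0.3053

0.3053


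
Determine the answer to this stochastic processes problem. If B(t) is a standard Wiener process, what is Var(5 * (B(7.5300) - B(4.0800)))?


Var(alpha*(B(t)-B(s))) = alpha^2 * (t-s)
= 5^2 * (7.5300 - 4.0800)
= 25 * 3.4500
= 86.2500

86.2500


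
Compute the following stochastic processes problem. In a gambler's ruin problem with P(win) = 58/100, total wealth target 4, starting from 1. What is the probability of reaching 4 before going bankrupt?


Gambler's ruin formula:
r = q/p = 0.4200/0.5800 = 0.7241
P(win) = (1 - r^i)/(1 - r^N)
= (1 - 0.7241^1)/(1 - 0.7241^4)
= 0.3805

0.3805


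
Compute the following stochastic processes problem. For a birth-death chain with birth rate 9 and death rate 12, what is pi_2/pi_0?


For birth-death process, pi_n/pi_0 = (lambda/mu)^n
= (9/12)^2
= 0.5625

0.5625


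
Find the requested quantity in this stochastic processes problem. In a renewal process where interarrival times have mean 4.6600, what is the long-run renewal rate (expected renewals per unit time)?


Long-run renewal rate = 1/E(X)
= 1/4.6600
= 0.2146

0.2146


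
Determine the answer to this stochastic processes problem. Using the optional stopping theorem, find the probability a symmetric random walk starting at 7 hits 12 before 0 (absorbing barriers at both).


By optional stopping theorem: E(M at tau) = M(0) = 7
P(hit 12)*12 + P(hit 0)*0 = 7
P(hit 12) = (7 - 0)/(12 - 0) = 7/12 = 0.5833

0.5833


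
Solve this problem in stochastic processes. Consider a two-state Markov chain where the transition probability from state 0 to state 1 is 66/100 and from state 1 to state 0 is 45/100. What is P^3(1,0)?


Computing P^3 by matrix multiplication.
P = [[0.3400, 0.6600], [0.4500, 0.5500]]
After raising P to the power 3:
P^3(1,0) = 0.4059

0.4059


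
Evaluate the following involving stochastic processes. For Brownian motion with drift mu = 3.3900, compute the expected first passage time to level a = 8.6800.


Expected first passage time = a/mu
= 8.6800/3.3900
= 2.5605

2.5605


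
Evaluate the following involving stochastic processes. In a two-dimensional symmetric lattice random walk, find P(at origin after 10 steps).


P = C(10,5)^2 / 4^10
= 252^2 / 1048576
= 63504 / 1048576
= 0.0606

0.0606


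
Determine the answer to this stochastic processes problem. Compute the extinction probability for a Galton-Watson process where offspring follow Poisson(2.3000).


Since mu = 2.3000 > 1, extinction prob q < 1.
Solve s = exp(mu*(s-1)) iteratively.
q = 0.1376

0.1376


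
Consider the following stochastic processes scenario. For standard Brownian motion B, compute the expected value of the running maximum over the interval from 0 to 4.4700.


E(max B(s)) = sqrt(2t/pi)
= sqrt(2*4.4700/pi)
= sqrt(2.8457)
= 1.6869

1.6869


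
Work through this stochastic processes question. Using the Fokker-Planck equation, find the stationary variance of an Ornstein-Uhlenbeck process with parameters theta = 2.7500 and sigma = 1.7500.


Stationary variance = sigma^2 / (2*theta)
= 1.7500^2 / (2*2.7500)
= 3.0625 / 5.5000
= 0.5568

0.5568


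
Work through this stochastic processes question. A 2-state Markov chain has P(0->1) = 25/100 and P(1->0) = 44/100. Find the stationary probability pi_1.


Stationary distribution: pi_0 = p10/(p01+p10), pi_1 = p01/(p01+p10)
p01 = 0.2500, p10 = 0.4400
pi_1 = 0.3623

0.3623


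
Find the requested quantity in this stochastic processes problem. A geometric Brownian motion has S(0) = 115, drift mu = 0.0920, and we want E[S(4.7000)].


E[S(t)] = S(0) * exp(mu * t)
= 115 * exp(0.0920 * 4.7000)
= 115 * 1.5410
= 177.2094

177.2094


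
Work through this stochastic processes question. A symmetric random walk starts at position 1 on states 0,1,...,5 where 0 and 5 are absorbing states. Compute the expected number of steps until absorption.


For symmetric RW on 0,...,N with absorbing barriers, E(i) = i*(N-i)
E(1) = 1 * 4 = 4

4


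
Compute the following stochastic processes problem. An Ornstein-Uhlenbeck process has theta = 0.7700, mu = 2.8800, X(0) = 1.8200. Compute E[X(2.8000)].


E[X(t)] = mu + (X(0) - mu)*exp(-theta*t)
= 2.8800 + (1.8200 - 2.8800)*exp(-0.7700*2.8000)
= 2.8800 + -1.0600 * 0.1158
= 2.7573

2.7573


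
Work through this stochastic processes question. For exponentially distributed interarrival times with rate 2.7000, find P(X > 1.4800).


P(X > t) = exp(-lambda * t)
= exp(-2.7000 * 1.4800)
= exp(-3.9960) = 0.0184

0.0184


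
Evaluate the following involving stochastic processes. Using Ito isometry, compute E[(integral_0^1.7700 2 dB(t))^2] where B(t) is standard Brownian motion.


By Ito isometry: E[(int f dB)^2] = int f^2 dt
= 2^2 * 1.7700
= 4 * 1.7700 = 7.0800

7.0800


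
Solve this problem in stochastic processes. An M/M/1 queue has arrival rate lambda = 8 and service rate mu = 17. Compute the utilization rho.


rho = lambda/mu
= 8/17
= 0.4706

0.4706


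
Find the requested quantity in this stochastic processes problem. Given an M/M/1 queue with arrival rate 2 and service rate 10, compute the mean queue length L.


rho = 2/10 = 0.2000
L = rho/(1-rho)
= 0.2000/0.8000
= 0.2500

0.2500


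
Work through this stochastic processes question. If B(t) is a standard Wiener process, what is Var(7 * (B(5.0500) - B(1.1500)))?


Var(alpha*(B(t)-B(s))) = alpha^2 * (t-s)
= 7^2 * (5.0500 - 1.1500)
= 49 * 3.9000
= 191.1000

191.1000


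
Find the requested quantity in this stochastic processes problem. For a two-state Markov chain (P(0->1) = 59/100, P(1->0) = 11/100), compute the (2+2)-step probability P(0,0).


P^4 = P^2 * P^2
Computing via matrix multiplication of the transition matrix.
Entry (0,0) of P^4 = 0.1640

0.1640


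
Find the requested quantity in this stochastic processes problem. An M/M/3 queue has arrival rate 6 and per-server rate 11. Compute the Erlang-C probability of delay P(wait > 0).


a = lambda/mu = 0.5455
rho = a/c = 0.1818
Erlang-C formula applied:
C(c,a) = 0.0191

0.0191


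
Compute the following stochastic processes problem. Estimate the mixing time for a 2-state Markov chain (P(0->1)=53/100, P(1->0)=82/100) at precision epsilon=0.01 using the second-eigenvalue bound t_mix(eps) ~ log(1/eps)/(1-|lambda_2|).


lambda_2 = |1 - p01 - p10| = |1 - 0.5300 - 0.8200| = 0.3500
t_mix ~ log(1/eps)/(1 - |lambda_2|)
= log(100)/(1 - 0.3500) = 4.6052/0.6500
= 7.0849

7.0849


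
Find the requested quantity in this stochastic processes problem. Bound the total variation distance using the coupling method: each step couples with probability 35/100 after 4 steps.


TV distance bound <= (1-delta)^n
= (1 - 0.3500)^4
= 0.6500^4
= 0.1785

0.1785


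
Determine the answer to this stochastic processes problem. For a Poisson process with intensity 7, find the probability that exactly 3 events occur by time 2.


P(N(t)=k) = (lambda*t)^k * exp(-lambda*t) / k!
lambda*t = 14
= 14^3 * exp(-14) / 3!
= 2744 * 8.3153e-07 / 6
= 3.8029e-04

3.8029e-04


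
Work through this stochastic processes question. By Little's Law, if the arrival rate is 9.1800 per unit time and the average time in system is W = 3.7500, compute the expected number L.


Little's Law: L = lambda * W
= 9.1800 * 3.7500
= 34.4250

34.4250


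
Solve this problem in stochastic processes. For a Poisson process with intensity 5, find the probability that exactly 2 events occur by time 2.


P(N(t)=k) = (lambda*t)^k * exp(-lambda*t) / k!
lambda*t = 10
= 10^2 * exp(-10) / 2!
= 100 * 4.5400e-05 / 2
= 0.0023

0.0023


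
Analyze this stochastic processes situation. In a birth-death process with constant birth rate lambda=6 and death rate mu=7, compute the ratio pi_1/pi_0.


For birth-death process, pi_n/pi_0 = (lambda/mu)^n
= (6/7)^1
= 0.8571

0.8571


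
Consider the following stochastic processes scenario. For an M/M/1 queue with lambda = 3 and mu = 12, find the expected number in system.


rho = 3/12 = 0.2500
L = rho/(1-rho)
= 0.2500/0.7500
= 0.3333

0.3333


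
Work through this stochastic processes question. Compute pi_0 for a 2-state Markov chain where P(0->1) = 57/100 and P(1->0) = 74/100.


Stationary distribution: pi_0 = p10/(p01+p10), pi_1 = p01/(p01+p10)
p01 = 0.5700, p10 = 0.7400
pi_0 = 0.5649

0.5649


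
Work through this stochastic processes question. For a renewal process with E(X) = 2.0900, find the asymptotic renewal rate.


Long-run renewal rate = 1/E(X)
= 1/2.0900
= 0.4785

0.4785


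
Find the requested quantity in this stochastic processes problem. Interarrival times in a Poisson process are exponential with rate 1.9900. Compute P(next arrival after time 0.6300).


P(X > t) = exp(-lambda * t)
= exp(-1.9900 * 0.6300)
= exp(-1.2537) = 0.2854

0.2854


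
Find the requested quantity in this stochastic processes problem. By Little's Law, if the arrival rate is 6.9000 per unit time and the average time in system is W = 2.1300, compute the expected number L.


Little's Law: L = lambda * W
= 6.9000 * 2.1300
= 14.6970

14.6970


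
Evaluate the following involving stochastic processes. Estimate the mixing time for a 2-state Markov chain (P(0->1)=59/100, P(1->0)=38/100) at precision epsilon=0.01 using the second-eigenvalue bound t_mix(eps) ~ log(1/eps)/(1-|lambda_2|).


lambda_2 = |1 - p01 - p10| = |1 - 0.5900 - 0.3800| = 0.0300
t_mix ~ log(1/eps)/(1 - |lambda_2|)
= log(100)/(1 - 0.0300) = 4.6052/0.9700
= 4.7476

4.7476


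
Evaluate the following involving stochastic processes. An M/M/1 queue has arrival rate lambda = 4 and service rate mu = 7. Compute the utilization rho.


rho = lambda/mu
= 4/7
= 0.5714

0.5714


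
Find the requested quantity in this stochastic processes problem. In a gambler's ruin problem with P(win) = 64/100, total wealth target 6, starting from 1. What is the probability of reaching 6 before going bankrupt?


Gambler's ruin formula:
r = q/p = 0.3600/0.6400 = 0.5625
P(win) = (1 - r^i)/(1 - r^N)
= (1 - 0.5625^1)/(1 - 0.5625^6)
= 0.4518

0.4518


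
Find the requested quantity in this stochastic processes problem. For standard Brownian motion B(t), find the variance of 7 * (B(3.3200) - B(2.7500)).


Var(alpha*(B(t)-B(s))) = alpha^2 * (t-s)
= 7^2 * (3.3200 - 2.7500)
= 49 * 0.5700
= 27.9300

27.9300


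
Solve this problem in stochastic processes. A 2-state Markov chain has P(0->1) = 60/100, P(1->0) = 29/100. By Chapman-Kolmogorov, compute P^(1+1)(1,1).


P^2 = P^1 * P^1
Computing via matrix multiplication of the transition matrix.
Entry (1,1) of P^2 = 0.6781

0.6781


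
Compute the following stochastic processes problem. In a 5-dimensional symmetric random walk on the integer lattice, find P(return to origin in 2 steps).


P(return in 2 steps) = P(reverse first step) = 1/(2d)
= 1/10
= 0.1000

0.1000


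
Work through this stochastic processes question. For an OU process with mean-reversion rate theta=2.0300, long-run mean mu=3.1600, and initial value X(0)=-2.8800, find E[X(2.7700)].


E[X(t)] = mu + (X(0) - mu)*exp(-theta*t)
= 3.1600 + (-2.8800 - 3.1600)*exp(-2.0300*2.7700)
= 3.1600 + -6.0400 * 0.0036
= 3.1382

3.1382


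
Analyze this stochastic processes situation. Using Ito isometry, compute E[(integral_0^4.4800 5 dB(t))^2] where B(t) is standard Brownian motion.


By Ito isometry: E[(int f dB)^2] = int f^2 dt
= 5^2 * 4.4800
= 25 * 4.4800 = 112.0000

112.0000


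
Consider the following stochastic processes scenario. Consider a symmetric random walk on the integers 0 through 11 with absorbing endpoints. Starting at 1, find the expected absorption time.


For symmetric RW on 0,...,N with absorbing barriers, E(i) = i*(N-i)
E(1) = 1 * 10 = 10

10


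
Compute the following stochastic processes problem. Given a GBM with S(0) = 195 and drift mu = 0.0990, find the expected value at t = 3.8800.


E[S(t)] = S(0) * exp(mu * t)
= 195 * exp(0.0990 * 3.8800)
= 195 * 1.4683
= 286.3227

286.3227


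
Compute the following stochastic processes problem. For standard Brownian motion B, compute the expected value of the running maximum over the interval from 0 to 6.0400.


E(max B(s)) = sqrt(2t/pi)
= sqrt(2*6.0400/pi)
= sqrt(3.8452)
= 1.9609

1.9609


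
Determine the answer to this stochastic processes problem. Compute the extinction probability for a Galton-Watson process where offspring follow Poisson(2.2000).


Since mu = 2.2000 > 1, extinction prob q < 1.
Solve s = exp(mu*(s-1)) iteratively.
q = 0.1563

0.1563


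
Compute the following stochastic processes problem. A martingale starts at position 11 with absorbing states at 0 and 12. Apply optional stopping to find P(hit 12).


By optional stopping theorem: E(M at tau) = M(0) = 11
P(hit 12)*12 + P(hit 0)*0 = 11
P(hit 12) = (11 - 0)/(12 - 0) = 11/12 = 0.9167

0.9167


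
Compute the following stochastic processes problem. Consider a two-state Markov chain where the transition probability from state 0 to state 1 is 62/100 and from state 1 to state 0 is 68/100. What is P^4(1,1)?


Computing P^4 by matrix multiplication.
P = [[0.3800, 0.6200], [0.6800, 0.3200]]
After raising P to the power 4:
P^4(1,1) = 0.4812

0.4812


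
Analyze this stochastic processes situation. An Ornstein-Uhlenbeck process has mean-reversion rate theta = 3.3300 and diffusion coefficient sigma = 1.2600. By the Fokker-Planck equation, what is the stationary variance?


Stationary variance = sigma^2 / (2*theta)
= 1.2600^2 / (2*3.3300)
= 1.5876 / 6.6600
= 0.2384

0.2384


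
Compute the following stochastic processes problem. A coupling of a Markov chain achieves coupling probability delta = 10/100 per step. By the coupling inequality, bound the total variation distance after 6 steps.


TV distance bound <= (1-delta)^n
= (1 - 0.1000)^6
= 0.9000^6
= 0.5314

0.5314


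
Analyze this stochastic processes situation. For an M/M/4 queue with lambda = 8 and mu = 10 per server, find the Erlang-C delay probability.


a = lambda/mu = 0.8000
rho = a/c = 0.2000
Erlang-C formula applied:
C(c,a) = 0.0096

0.0096


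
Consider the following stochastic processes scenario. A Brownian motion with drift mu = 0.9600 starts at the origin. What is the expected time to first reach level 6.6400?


Expected first passage time = a/mu
= 6.6400/0.9600
= 6.9167

6.9167


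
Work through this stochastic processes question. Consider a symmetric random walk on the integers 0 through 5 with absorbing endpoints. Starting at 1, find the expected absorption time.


For symmetric RW on 0,...,N with absorbing barriers, E(i) = i*(N-i)
E(1) = 1 * 4 = 4

4


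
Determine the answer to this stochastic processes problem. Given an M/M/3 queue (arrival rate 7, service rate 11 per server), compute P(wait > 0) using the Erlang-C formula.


a = lambda/mu = 0.6364
rho = a/c = 0.2121
Erlang-C formula applied:
C(c,a) = 0.0288

0.0288


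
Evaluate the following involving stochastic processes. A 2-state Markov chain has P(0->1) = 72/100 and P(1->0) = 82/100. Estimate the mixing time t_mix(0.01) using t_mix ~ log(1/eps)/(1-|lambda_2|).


lambda_2 = |1 - p01 - p10| = |1 - 0.7200 - 0.8200| = 0.5400
t_mix ~ log(1/eps)/(1 - |lambda_2|)
= log(100)/(1 - 0.5400) = 4.6052/0.4600
= 10.0112

10.0112


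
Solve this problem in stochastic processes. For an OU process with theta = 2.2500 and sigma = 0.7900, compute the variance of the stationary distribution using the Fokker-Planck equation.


Stationary variance = sigma^2 / (2*theta)
= 0.7900^2 / (2*2.2500)
= 0.6241 / 4.5000
= 0.1387

0.1387


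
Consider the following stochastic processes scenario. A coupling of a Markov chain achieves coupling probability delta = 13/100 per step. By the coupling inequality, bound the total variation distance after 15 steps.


TV distance bound <= (1-delta)^n
= (1 - 0.1300)^15
= 0.8700^15
= 0.1238

0.1238


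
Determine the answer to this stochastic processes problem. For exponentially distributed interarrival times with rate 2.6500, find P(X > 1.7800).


P(X > t) = exp(-lambda * t)
= exp(-2.6500 * 1.7800)
= exp(-4.7170) = 0.0089

0.0089


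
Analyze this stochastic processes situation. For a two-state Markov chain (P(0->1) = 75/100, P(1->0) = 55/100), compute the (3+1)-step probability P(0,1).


P^4 = P^3 * P^1
Computing via matrix multiplication of the transition matrix.
Entry (0,1) of P^4 = 0.5722

0.5722


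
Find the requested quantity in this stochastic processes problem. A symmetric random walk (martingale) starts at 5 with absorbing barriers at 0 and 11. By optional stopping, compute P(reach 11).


By optional stopping theorem: E(M at tau) = M(0) = 5
P(hit 11)*11 + P(hit 0)*0 = 5
P(hit 11) = (5 - 0)/(11 - 0) = 5/11 = 0.4545

0.4545


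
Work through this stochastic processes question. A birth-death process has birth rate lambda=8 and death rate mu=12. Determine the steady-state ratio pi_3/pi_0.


For birth-death process, pi_n/pi_0 = (lambda/mu)^n
= (8/12)^3
= 0.2963

0.2963


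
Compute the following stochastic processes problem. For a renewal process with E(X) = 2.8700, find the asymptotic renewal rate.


Long-run renewal rate = 1/E(X)
= 1/2.8700
= 0.3484

0.3484


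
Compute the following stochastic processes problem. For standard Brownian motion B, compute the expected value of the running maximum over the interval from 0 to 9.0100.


E(max B(s)) = sqrt(2t/pi)
= sqrt(2*9.0100/pi)
= sqrt(5.7359)
= 2.3950

2.3950


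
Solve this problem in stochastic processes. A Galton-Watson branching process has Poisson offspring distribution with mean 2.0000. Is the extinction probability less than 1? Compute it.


Since mu = 2.0000 > 1, extinction prob q < 1.
Solve s = exp(mu*(s-1)) iteratively.
q = 0.2032

0.2032


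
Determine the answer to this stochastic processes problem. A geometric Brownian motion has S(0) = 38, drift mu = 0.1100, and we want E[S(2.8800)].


E[S(t)] = S(0) * exp(mu * t)
= 38 * exp(0.1100 * 2.8800)
= 38 * 1.3727
= 52.1637

52.1637


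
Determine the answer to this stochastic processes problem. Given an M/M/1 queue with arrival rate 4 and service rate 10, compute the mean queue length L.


rho = 4/10 = 0.4000
L = rho/(1-rho)
= 0.4000/0.6000
= 0.6667

0.6667


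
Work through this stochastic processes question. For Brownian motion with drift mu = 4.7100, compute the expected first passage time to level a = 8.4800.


Expected first passage time = a/mu
= 8.4800/4.7100
= 1.8004

1.8004


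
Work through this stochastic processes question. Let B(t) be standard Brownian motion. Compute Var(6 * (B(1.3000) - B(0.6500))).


Var(alpha*(B(t)-B(s))) = alpha^2 * (t-s)
= 6^2 * (1.3000 - 0.6500)
= 36 * 0.6500
= 23.4000

23.4000


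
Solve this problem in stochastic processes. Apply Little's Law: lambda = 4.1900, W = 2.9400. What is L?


Little's Law: L = lambda * W
= 4.1900 * 2.9400
= 12.3186

12.3186


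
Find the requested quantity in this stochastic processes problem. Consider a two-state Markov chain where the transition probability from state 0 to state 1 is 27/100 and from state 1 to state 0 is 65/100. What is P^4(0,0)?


Computing P^4 by matrix multiplication.
P = [[0.7300, 0.2700], [0.6500, 0.3500]]
After raising P to the power 4:
P^4(0,0) = 0.7065

0.7065


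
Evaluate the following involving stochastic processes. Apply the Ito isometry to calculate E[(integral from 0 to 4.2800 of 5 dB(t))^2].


By Ito isometry: E[(int f dB)^2] = int f^2 dt
= 5^2 * 4.2800
= 25 * 4.2800 = 107.0000

107.0000


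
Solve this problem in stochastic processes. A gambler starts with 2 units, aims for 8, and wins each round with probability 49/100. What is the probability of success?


Gambler's ruin formula:
r = q/p = 0.5100/0.4900 = 1.0408
P(win) = (1 - r^i)/(1 - r^N)
= (1 - 1.0408^2)/(1 - 1.0408^8)
= 0.2208

0.2208


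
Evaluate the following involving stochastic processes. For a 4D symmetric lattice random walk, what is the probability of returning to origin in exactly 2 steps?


P(return in 2 steps) = P(reverse first step) = 1/(2d)
= 1/8
= 0.1250

0.1250


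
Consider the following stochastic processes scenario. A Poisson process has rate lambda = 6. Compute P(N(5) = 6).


P(N(t)=k) = (lambda*t)^k * exp(-lambda*t) / k!
lambda*t = 30
= 30^6 * exp(-30) / 6!
= 729000000 * 9.3576e-14 / 720
= 9.4746e-08

9.4746e-08


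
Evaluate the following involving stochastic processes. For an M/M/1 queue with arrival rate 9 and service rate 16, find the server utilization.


rho = lambda/mu
= 9/16
= 0.5625

0.5625


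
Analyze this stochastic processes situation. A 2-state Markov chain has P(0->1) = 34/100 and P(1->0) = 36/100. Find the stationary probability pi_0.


Stationary distribution: pi_0 = p10/(p01+p10), pi_1 = p01/(p01+p10)
p01 = 0.3400, p10 = 0.3600
pi_0 = 0.5143

0.5143


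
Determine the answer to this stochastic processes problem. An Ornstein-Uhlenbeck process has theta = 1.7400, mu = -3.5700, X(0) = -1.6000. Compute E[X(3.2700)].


E[X(t)] = mu + (X(0) - mu)*exp(-theta*t)
= -3.5700 + (-1.6000 - -3.5700)*exp(-1.7400*3.2700)
= -3.5700 + 1.9700 * 0.0034
= -3.5633

-3.5633


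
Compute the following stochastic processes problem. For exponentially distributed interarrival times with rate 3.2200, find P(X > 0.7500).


P(X > t) = exp(-lambda * t)
= exp(-3.2200 * 0.7500)
= exp(-2.4150) = 0.0894

0.0894


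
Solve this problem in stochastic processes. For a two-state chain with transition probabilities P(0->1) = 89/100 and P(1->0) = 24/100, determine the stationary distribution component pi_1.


Stationary distribution: pi_0 = p10/(p01+p10), pi_1 = p01/(p01+p10)
p01 = 0.8900, p10 = 0.2400
pi_1 = 0.7876

0.7876


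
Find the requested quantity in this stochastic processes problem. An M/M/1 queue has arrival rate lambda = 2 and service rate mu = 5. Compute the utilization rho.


rho = lambda/mu
= 2/5
= 0.4000

0.4000


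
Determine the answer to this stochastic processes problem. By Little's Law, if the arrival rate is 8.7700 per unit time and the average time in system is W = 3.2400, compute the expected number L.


Little's Law: L = lambda * W
= 8.7700 * 3.2400
= 28.4148

28.4148


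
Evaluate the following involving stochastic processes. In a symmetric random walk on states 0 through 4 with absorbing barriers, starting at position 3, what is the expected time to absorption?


For symmetric RW on 0,...,N with absorbing barriers, E(i) = i*(N-i)
E(3) = 3 * 1 = 3

3


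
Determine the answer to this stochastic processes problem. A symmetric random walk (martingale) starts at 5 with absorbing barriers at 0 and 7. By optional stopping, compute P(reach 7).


By optional stopping theorem: E(M at tau) = M(0) = 5
P(hit 7)*7 + P(hit 0)*0 = 5
P(hit 7) = (5 - 0)/(7 - 0) = 5/7 = 0.7143

0.7143


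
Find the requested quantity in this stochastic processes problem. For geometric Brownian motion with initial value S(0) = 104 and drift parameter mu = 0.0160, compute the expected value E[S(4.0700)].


E[S(t)] = S(0) * exp(mu * t)
= 104 * exp(0.0160 * 4.0700)
= 104 * 1.0673
= 110.9979

110.9979


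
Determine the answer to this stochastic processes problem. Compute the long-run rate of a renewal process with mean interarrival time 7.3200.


Long-run renewal rate = 1/E(X)
= 1/7.3200
= 0.1366

0.1366


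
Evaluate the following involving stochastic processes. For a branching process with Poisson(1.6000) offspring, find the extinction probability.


Since mu = 1.6000 > 1, extinction prob q < 1.
Solve s = exp(mu*(s-1)) iteratively.
q = 0.3580

0.3580


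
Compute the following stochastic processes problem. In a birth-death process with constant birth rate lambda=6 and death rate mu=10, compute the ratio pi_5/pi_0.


For birth-death process, pi_n/pi_0 = (lambda/mu)^n
= (6/10)^5
= 0.0778

0.0778


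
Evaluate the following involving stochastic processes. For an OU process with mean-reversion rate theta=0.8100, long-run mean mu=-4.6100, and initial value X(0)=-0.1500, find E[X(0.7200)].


E[X(t)] = mu + (X(0) - mu)*exp(-theta*t)
= -4.6100 + (-0.1500 - -4.6100)*exp(-0.8100*0.7200)
= -4.6100 + 4.4600 * 0.5581
= -2.1208

-2.1208


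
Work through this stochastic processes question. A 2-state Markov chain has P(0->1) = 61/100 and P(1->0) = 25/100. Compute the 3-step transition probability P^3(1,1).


Computing P^3 by matrix multiplication.
P = [[0.3900, 0.6100], [0.2500, 0.7500]]
After raising P to the power 3:
P^3(1,1) = 0.7101

0.7101


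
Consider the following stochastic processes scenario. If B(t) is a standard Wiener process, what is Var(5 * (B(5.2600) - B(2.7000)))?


Var(alpha*(B(t)-B(s))) = alpha^2 * (t-s)
= 5^2 * (5.2600 - 2.7000)
= 25 * 2.5600
= 64.0000

64.0000


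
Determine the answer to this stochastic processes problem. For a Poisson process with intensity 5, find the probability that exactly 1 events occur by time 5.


P(N(t)=k) = (lambda*t)^k * exp(-lambda*t) / k!
lambda*t = 25
= 25^1 * exp(-25) / 1!
= 25 * 1.3888e-11 / 1
= 3.4720e-10

3.4720e-10


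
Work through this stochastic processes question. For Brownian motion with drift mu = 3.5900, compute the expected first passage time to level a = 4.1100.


Expected first passage time = a/mu
= 4.1100/3.5900
= 1.1448

1.1448


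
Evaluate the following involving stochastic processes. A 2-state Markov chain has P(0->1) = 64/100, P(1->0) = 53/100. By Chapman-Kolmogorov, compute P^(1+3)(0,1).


P^4 = P^1 * P^3
Computing via matrix multiplication of the transition matrix.
Entry (0,1) of P^4 = 0.5466

0.5466


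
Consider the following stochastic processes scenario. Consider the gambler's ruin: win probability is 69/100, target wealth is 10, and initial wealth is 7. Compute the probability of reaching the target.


Gambler's ruin formula:
r = q/p = 0.3100/0.6900 = 0.4493
P(win) = (1 - r^i)/(1 - r^N)
= (1 - 0.4493^7)/(1 - 0.4493^10)
= 0.9966

0.9966


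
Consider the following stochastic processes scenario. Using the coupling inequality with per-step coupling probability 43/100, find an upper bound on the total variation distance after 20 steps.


TV distance bound <= (1-delta)^n
= (1 - 0.4300)^20
= 0.5700^20
= 1.3107e-05

1.3107e-05


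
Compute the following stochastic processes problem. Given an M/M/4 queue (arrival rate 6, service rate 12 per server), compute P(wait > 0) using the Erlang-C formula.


a = lambda/mu = 0.5000
rho = a/c = 0.1250
Erlang-C formula applied:
C(c,a) = 0.0018

0.0018


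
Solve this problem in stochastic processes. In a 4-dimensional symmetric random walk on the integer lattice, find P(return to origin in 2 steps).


P(return in 2 steps) = P(reverse first step) = 1/(2d)
= 1/8
= 0.1250

0.1250


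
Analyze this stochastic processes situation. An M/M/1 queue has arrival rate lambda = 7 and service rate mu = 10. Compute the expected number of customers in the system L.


rho = 7/10 = 0.7000
L = rho/(1-rho)
= 0.7000/0.3000
= 2.3333

2.3333


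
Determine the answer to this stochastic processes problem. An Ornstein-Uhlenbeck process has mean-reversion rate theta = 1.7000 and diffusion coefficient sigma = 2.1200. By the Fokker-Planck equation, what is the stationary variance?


Stationary variance = sigma^2 / (2*theta)
= 2.1200^2 / (2*1.7000)
= 4.4944 / 3.4000
= 1.3219

1.3219


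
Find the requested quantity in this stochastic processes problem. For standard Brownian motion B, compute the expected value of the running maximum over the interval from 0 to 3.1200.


E(max B(s)) = sqrt(2t/pi)
= sqrt(2*3.1200/pi)
= sqrt(1.9863)
= 1.4093

1.4093


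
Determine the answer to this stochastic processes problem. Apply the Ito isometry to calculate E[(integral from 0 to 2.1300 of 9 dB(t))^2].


By Ito isometry: E[(int f dB)^2] = int f^2 dt
= 9^2 * 2.1300
= 81 * 2.1300 = 172.5300

172.5300


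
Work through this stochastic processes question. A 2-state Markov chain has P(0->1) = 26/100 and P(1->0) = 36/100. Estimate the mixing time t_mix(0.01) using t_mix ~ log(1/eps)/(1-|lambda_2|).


lambda_2 = |1 - p01 - p10| = |1 - 0.2600 - 0.3600| = 0.3800
t_mix ~ log(1/eps)/(1 - |lambda_2|)
= log(100)/(1 - 0.3800) = 4.6052/0.6200
= 7.4277

7.4277


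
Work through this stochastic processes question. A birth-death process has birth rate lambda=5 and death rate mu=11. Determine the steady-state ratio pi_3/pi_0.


For birth-death process, pi_n/pi_0 = (lambda/mu)^n
= (5/11)^3
= 0.0939

0.0939


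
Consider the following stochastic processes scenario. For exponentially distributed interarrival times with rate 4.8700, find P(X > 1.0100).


P(X > t) = exp(-lambda * t)
= exp(-4.8700 * 1.0100)
= exp(-4.9187) = 0.0073

0.0073


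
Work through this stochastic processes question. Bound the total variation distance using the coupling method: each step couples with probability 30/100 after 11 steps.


TV distance bound <= (1-delta)^n
= (1 - 0.3000)^11
= 0.7000^11
= 0.0198

0.0198


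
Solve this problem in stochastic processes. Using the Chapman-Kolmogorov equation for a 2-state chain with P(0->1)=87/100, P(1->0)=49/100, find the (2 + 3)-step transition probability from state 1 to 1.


P^5 = P^2 * P^3
Computing via matrix multiplication of the transition matrix.
Entry (1,1) of P^5 = 0.6375

0.6375


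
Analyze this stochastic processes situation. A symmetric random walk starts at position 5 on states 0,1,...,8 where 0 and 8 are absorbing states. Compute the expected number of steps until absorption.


For symmetric RW on 0,...,N with absorbing barriers, E(i) = i*(N-i)
E(5) = 5 * 3 = 15

15


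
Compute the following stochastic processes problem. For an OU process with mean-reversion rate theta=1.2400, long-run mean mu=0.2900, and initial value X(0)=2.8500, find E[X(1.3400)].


E[X(t)] = mu + (X(0) - mu)*exp(-theta*t)
= 0.2900 + (2.8500 - 0.2900)*exp(-1.2400*1.3400)
= 0.2900 + 2.5600 * 0.1898
= 0.7760

0.7760


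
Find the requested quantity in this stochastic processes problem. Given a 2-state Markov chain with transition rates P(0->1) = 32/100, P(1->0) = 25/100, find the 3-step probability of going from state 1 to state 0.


Computing P^3 by matrix multiplication.
P = [[0.6800, 0.3200], [0.2500, 0.7500]]
After raising P to the power 3:
P^3(1,0) = 0.4037

0.4037


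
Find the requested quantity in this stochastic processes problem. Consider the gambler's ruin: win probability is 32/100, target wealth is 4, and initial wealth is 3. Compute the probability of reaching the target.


Gambler's ruin formula:
r = q/p = 0.6800/0.3200 = 2.1250
P(win) = (1 - r^i)/(1 - r^N)
= (1 - 2.1250^3)/(1 - 2.1250^4)
= 0.4433

0.4433


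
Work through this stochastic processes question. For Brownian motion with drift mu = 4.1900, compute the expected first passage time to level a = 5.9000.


Expected first passage time = a/mu
= 5.9000/4.1900
= 1.4081

1.4081


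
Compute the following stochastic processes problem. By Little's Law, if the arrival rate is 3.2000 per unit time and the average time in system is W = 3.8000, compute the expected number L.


Little's Law: L = lambda * W
= 3.2000 * 3.8000
= 12.1600

12.1600


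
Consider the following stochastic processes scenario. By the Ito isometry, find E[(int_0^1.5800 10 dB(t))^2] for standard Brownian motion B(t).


By Ito isometry: E[(int f dB)^2] = int f^2 dt
= 10^2 * 1.5800
= 100 * 1.5800 = 158.0000

158.0000


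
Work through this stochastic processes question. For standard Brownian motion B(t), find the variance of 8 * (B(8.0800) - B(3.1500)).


Var(alpha*(B(t)-B(s))) = alpha^2 * (t-s)
= 8^2 * (8.0800 - 3.1500)
= 64 * 4.9300
= 315.5200

315.5200


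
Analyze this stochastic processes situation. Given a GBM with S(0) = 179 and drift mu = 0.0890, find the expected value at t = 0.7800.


E[S(t)] = S(0) * exp(mu * t)
= 179 * exp(0.0890 * 0.7800)
= 179 * 1.0719
= 191.8676

191.8676


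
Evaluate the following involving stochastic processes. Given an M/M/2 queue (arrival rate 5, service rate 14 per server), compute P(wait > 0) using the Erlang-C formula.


a = lambda/mu = 0.3571
rho = a/c = 0.1786
Erlang-C formula applied:
C(c,a) = 0.0541

0.0541


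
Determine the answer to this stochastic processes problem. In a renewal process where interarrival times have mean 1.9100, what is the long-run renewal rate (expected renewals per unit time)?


Long-run renewal rate = 1/E(X)
= 1/1.9100
= 0.5236

0.5236


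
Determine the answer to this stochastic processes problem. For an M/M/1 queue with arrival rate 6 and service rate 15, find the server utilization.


rho = lambda/mu
= 6/15
= 0.4000

0.4000


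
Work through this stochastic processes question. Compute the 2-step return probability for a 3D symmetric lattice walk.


P(return in 2 steps) = P(reverse first step) = 1/(2d)
= 1/6
= 0.1667

0.1667


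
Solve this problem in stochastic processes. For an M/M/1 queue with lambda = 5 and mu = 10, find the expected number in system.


rho = 5/10 = 0.5000
L = rho/(1-rho)
= 0.5000/0.5000
= 1.0000

1.0000


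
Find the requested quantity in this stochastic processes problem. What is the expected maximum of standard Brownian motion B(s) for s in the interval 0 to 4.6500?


E(max B(s)) = sqrt(2t/pi)
= sqrt(2*4.6500/pi)
= sqrt(2.9603)
= 1.7205

1.7205


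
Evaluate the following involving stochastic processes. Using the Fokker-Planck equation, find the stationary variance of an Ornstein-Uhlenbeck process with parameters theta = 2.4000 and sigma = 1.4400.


Stationary variance = sigma^2 / (2*theta)
= 1.4400^2 / (2*2.4000)
= 2.0736 / 4.8000
= 0.4320

0.4320


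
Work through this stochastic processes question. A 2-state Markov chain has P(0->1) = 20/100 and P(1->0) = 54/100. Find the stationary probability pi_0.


Stationary distribution: pi_0 = p10/(p01+p10), pi_1 = p01/(p01+p10)
p01 = 0.2000, p10 = 0.5400
pi_0 = 0.7297

0.7297


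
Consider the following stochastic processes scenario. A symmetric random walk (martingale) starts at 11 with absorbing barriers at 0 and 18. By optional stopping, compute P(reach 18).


By optional stopping theorem: E(M at tau) = M(0) = 11
P(hit 18)*18 + P(hit 0)*0 = 11
P(hit 18) = (11 - 0)/(18 - 0) = 11/18 = 0.6111

0.6111


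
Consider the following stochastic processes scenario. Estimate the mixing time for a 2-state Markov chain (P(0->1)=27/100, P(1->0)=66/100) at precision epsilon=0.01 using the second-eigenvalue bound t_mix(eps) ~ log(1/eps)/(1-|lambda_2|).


lambda_2 = |1 - p01 - p10| = |1 - 0.2700 - 0.6600| = 0.0700
t_mix ~ log(1/eps)/(1 - |lambda_2|)
= log(100)/(1 - 0.0700) = 4.6052/0.9300
= 4.9518

4.9518


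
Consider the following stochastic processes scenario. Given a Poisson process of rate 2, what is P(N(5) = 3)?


P(N(t)=k) = (lambda*t)^k * exp(-lambda*t) / k!
lambda*t = 10
= 10^3 * exp(-10) / 3!
= 1000 * 4.5400e-05 / 6
= 0.0076

0.0076


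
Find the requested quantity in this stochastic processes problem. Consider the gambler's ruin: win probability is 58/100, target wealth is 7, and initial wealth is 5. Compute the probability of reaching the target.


Gambler's ruin formula:
r = q/p = 0.4200/0.5800 = 0.7241
P(win) = (1 - r^i)/(1 - r^N)
= (1 - 0.7241^5)/(1 - 0.7241^7)
= 0.8943

0.8943


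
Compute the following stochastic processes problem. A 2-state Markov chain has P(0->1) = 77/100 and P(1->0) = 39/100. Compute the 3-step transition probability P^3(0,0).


Computing P^3 by matrix multiplication.
P = [[0.2300, 0.7700], [0.3900, 0.6100]]
After raising P to the power 3:
P^3(0,0) = 0.3335

0.3335


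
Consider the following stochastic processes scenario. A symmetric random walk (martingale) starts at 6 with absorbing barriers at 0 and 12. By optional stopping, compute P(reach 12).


By optional stopping theorem: E(M at tau) = M(0) = 6
P(hit 12)*12 + P(hit 0)*0 = 6
P(hit 12) = (6 - 0)/(12 - 0) = 1/2 = 0.5000

0.5000


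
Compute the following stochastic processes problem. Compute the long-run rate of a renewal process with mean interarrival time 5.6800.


Long-run renewal rate = 1/E(X)
= 1/5.6800
= 0.1761

0.1761


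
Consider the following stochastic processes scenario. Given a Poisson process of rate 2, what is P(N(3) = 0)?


P(N(t)=k) = (lambda*t)^k * exp(-lambda*t) / k!
lambda*t = 6
= 6^0 * exp(-6) / 0!
= 1 * 0.0025 / 1
= 0.0025

0.0025


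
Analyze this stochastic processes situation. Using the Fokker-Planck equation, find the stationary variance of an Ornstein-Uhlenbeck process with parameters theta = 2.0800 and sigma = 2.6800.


Stationary variance = sigma^2 / (2*theta)
= 2.6800^2 / (2*2.0800)
= 7.1824 / 4.1600
= 1.7265

1.7265


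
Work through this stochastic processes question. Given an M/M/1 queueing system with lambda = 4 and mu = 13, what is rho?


rho = lambda/mu
= 4/13
= 0.3077

0.3077


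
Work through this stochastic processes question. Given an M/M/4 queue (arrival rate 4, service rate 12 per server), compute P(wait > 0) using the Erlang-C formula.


a = lambda/mu = 0.3333
rho = a/c = 0.0833
Erlang-C formula applied:
C(c,a) = 4.0209e-04

4.0209e-04


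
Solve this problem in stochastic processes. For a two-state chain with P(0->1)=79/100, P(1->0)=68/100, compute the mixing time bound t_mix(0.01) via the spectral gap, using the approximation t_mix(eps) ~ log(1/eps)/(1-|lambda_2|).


lambda_2 = |1 - p01 - p10| = |1 - 0.7900 - 0.6800| = 0.4700
t_mix ~ log(1/eps)/(1 - |lambda_2|)
= log(100)/(1 - 0.4700) = 4.6052/0.5300
= 8.6890

8.6890


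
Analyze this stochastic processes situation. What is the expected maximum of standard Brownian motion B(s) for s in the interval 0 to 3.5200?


E(max B(s)) = sqrt(2t/pi)
= sqrt(2*3.5200/pi)
= sqrt(2.2409)
= 1.4970

1.4970


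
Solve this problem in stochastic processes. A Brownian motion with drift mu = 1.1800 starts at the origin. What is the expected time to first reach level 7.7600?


Expected first passage time = a/mu
= 7.7600/1.1800
= 6.5763

6.5763
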